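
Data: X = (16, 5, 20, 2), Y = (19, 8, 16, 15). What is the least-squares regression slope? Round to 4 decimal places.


b = sum((xi-xbar)(yi-ybar)) / sum((xi-xbar)^2)
n = 4, xbar = 43/4 = 10.75, ybar = 58/4 = 14.5
Sxy = sum((xi-xbar)(yi-ybar)) = 70.5
Sxx = sum((xi-xbar)^2) = 222.75
b = Sxy / Sxx = 94/297 ≈ 0.316498

0.3165


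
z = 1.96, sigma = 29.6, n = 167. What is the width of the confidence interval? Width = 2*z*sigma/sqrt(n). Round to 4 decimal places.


width = 2*z*sigma/sqrt(n)
2*z*sigma = 2 * 1.96 * 29.6 = 116.032
sqrt(167) ≈ 12.922848
width = 116.032 / 12.922848 ≈ 8.978826

8.9788


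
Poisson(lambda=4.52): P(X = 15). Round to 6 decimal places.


P = e^(-lam) * lam^k / k!
e^(-4.52) ≈ 0.01088902
lam^k = 4.52^15 ≈ 6715471683.137851
k! = 15! = 1307674368000
P = 0.01088902 * 6715471683.137851 / 1307674368000 ≈ 0.000056

0.000056


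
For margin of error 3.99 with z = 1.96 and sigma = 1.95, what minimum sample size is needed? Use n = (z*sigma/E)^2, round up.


z*sigma/E = 1.96 * 1.95 / 3.99 = 91/95 ≈ 0.957895
(z*sigma/E)^2 = 8281/9025 ≈ 0.917562
round up: n = 1

1


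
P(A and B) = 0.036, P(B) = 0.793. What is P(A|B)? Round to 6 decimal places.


P(A|B) = P(A and B) / P(B) = 0.036 / 0.793 = 36/793 ≈ 0.04539723

0.045397


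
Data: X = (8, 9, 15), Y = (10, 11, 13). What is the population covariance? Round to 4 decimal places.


Cov = (1/n)*sum((xi-xbar)(yi-ybar))
n = 3, xbar = 32/3 ≈ 10.666667, ybar = 34/3 ≈ 11.333333
sum((xi-xbar)(yi-ybar)) = 34/3 ≈ 11.333333
Cov = 11.333333 / 3 = 34/9 ≈ 3.777778

3.7778


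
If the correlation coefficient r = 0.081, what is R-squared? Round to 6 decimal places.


R^2 = r^2 = (0.081)^2 = 0.006561

0.006561


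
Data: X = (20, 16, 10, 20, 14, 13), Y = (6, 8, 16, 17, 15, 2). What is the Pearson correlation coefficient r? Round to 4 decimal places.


r = sum((xi-xbar)(yi-ybar)) / sqrt(sum((xi-xbar)^2) * sum((yi-ybar)^2))
n = 6, xbar = 93/6 = 15.5, ybar = 64/6 = 32/3 ≈ 10.666667
Sxy = sum((xi-xbar)(yi-ybar)) = -8
Sxx = sum((xi-xbar)^2) = 79.5
Syy = sum((yi-ybar)^2) = 574/3 ≈ 191.333333
sqrt(Sxx*Syy) ≈ 123.332883
r = Sxy / sqrt(Sxx*Syy) = -8 / 123.332883 ≈ -0.064865

-0.0649


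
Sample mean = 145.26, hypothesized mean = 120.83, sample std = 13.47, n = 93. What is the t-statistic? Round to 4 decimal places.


t = (xbar - mu0) / (s/sqrt(n))
xbar - mu0 = 145.26 - 120.83 = 24.43
sqrt(93) ≈ 9.64365076
s/sqrt(n) = 13.47 / 9.64365076 ≈ 1.39677393
t = 24.43 / 1.39677393 ≈ 17.490303

17.4903


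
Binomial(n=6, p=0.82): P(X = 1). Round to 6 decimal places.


P = C(n,k) * p^k * (1-p)^(n-k)
C(6,1) = 6
p^k = 0.82^1 = 0.82
(1-p)^(n-k) = 0.18^5 = 0.0001889568
P = 6 * 0.82 * 0.0001889568 ≈ 0.000930

0.000930


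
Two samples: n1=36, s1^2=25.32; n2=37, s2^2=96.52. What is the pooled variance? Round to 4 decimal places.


sp^2 = ((n1-1)*s1^2 + (n2-1)*s2^2)/(n1+n2-2)
(n1-1)*s1^2 = 35 * 25.32 = 886.2
(n2-1)*s2^2 = 36 * 96.52 = 3474.72
numerator = 886.2 + 3474.72 = 4360.92
n1+n2-2 = 71
sp^2 = 4360.92 / 71 = 109023/1775 ≈ 61.421408

61.4214


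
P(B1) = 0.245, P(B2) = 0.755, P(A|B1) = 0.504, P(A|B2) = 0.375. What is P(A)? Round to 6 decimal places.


P(A) = P(A|B1)*P(B1) + P(A|B2)*P(B2)
P(A|B1)*P(B1) = 0.504 * 0.245 = 0.12348
P(A|B2)*P(B2) = 0.375 * 0.755 = 0.283125
P(A) = 0.12348 + 0.283125 = 0.406605

0.406605


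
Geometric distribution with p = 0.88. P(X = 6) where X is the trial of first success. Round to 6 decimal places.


P = (1-p)^(k-1) * p
(1-p)^(k-1) = 0.12^5 = 0.0000248832
P = 0.0000248832 * 0.88 ≈ 0.00002189722

0.000022


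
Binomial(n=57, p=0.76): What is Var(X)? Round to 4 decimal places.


Var = n*p*(1-p) = 57 * 0.76 * 0.24 = 10.3968

10.3968


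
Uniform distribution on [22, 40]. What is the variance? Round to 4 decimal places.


Var = (b-a)^2 / 12
(b-a)^2 = (40 - 22)^2 = 324
Var = 324/12 = 27

27.0000


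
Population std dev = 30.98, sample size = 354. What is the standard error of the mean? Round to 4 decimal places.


SE = sigma / sqrt(n)
sqrt(354) ≈ 18.814888
SE = 30.98 / 18.814888 ≈ 1.646568

1.6466


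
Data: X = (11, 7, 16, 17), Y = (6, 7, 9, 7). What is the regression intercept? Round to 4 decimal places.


a = ybar - b*xbar, where b = sum((xi-xbar)(yi-ybar)) / sum((xi-xbar)^2)
n = 4, xbar = 51/4 = 12.75, ybar = 29/4 = 7.25
Sxy = sum((xi-xbar)(yi-ybar)) = 8.25
Sxx = sum((xi-xbar)^2) = 64.75
b = Sxy / Sxx = 33/259 ≈ 0.127413
a = 7.25 - 0.127413 * 12.75 = 1457/259 ≈ 5.625483

5.6255


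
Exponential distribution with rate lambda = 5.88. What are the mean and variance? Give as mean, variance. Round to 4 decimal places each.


mean = 1/lam, var = 1/lam^2
mean = 1 / 5.88 = 25/147 ≈ 0.170068
lam^2 = 5.88^2 = 34.5744
var = 1 / 34.5744 ≈ 0.028923

0.1701, 0.0289


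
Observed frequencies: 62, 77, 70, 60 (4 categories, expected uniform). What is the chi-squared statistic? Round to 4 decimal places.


chi2 = sum((O-E)^2/E), E = total/4
total = 269, E = 269/4 = 67.25
(62 - 67.25)^2 / 67.25 = 27.5625 / 67.25 = 441/1076 ≈ 0.409851
(77 - 67.25)^2 / 67.25 = 95.0625 / 67.25 = 1521/1076 ≈ 1.413569
(70 - 67.25)^2 / 67.25 = 7.5625 / 67.25 = 121/1076 ≈ 0.112454
(60 - 67.25)^2 / 67.25 = 52.5625 / 67.25 = 841/1076 ≈ 0.781599
chi2 = 731/269 ≈ 2.717472

2.7175


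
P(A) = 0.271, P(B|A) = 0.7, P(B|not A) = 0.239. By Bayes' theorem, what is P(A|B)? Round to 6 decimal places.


P(A|B) = P(B|A)*P(A) / P(B), P(B) = P(B|A)*P(A) + P(B|not A)*P(not A)
P(B|A)*P(A) = 0.7 * 0.271 = 0.1897
P(B|not A)*P(not A) = 0.239 * 0.729 = 0.174231
P(B) = 0.1897 + 0.174231 = 0.363931
P(A|B) = 0.1897 / 0.363931 ≈ 0.52125266

0.521253


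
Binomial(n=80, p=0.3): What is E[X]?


E[X] = n*p = 80 * 0.3 = 24

24


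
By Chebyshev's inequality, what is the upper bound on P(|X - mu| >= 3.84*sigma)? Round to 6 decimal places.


P <= 1/k^2
k^2 = 3.84^2 = 14.7456
1/k^2 = 1 / 14.7456 = 625/9216 ≈ 0.06781684

0.067817


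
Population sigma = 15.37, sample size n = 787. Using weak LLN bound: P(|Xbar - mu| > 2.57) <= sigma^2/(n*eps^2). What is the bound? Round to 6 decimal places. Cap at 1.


bound = min(1, sigma^2/(n*eps^2))
sigma^2 = 15.37^2 = 236.2369
n*eps^2 = 787 * 2.57^2 = 787 * 6.6049 = 5198.0563
sigma^2/(n*eps^2) = 236.2369 / 5198.0563 ≈ 0.04544716

0.045447


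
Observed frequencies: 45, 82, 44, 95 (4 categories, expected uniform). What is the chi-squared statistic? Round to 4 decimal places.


chi2 = sum((O-E)^2/E), E = total/4
total = 266, E = 266/4 = 66.5
(45 - 66.5)^2 / 66.5 = 462.25 / 66.5 = 1849/266 ≈ 6.951128
(82 - 66.5)^2 / 66.5 = 240.25 / 66.5 = 961/266 ≈ 3.612782
(44 - 66.5)^2 / 66.5 = 506.25 / 66.5 = 2025/266 ≈ 7.612782
(95 - 66.5)^2 / 66.5 = 812.25 / 66.5 = 171/14 ≈ 12.214286
chi2 = 4042/133 ≈ 30.390977

30.3910


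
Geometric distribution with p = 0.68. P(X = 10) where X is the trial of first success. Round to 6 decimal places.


P = (1-p)^(k-1) * p
(1-p)^(k-1) = 0.32^9 ≈ 0.00003518437
P = 0.00003518437 * 0.68 ≈ 0.00002392537

0.000024


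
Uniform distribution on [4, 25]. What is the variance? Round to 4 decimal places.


Var = (b-a)^2 / 12
(b-a)^2 = (25 - 4)^2 = 441
Var = 441/12 = 36.75

36.7500


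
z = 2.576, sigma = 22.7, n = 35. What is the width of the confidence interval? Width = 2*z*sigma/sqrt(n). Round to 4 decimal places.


width = 2*z*sigma/sqrt(n)
2*z*sigma = 2 * 2.576 * 22.7 = 116.9504
sqrt(35) ≈ 5.916080
width = 116.9504 / 5.916080 ≈ 19.768226

19.7682


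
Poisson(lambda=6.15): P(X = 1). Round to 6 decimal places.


P = e^(-lam) * lam^k / k!
e^(-6.15) ≈ 0.002133482
lam^k = 6.15^1 = 6.15
k! = 1! = 1
P = 0.002133482 * 6.15 / 1 ≈ 0.013121

0.013121


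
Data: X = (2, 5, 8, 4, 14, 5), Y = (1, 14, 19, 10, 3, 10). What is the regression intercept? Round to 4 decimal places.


a = ybar - b*xbar, where b = sum((xi-xbar)(yi-ybar)) / sum((xi-xbar)^2)
n = 6, xbar = 38/6 = 19/3 ≈ 6.333333, ybar = 57/6 = 9.5
Sxy = sum((xi-xbar)(yi-ybar)) = -5
Sxx = sum((xi-xbar)^2) = 268/3 ≈ 89.333333
b = Sxy / Sxx = -15/268 ≈ -0.055970
a = 9.5 - (-0.055970) * 6.333333 = 2641/268 ≈ 9.854478

9.8545


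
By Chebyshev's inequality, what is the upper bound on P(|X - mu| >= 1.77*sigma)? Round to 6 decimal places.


P <= 1/k^2
k^2 = 1.77^2 = 3.1329
1/k^2 = 1 / 3.1329 ≈ 0.31919308

0.319193


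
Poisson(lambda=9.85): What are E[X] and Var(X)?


E[X] = Var(X) = lambda = 9.85

9.85, 9.85


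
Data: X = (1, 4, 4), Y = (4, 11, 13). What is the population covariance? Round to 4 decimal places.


Cov = (1/n)*sum((xi-xbar)(yi-ybar))
n = 3, xbar = 9/3 = 3, ybar = 28/3 ≈ 9.333333
sum((xi-xbar)(yi-ybar)) = 16
Cov = 16 / 3 = 16/3 ≈ 5.333333

5.3333


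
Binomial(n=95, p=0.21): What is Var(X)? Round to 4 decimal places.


Var = n*p*(1-p) = 95 * 0.21 * 0.79 = 15.7605

15.7605


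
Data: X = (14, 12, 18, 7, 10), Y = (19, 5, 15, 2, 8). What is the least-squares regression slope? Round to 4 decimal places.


b = sum((xi-xbar)(yi-ybar)) / sum((xi-xbar)^2)
n = 5, xbar = 61/5 = 12.2, ybar = 49/5 = 9.8
Sxy = sum((xi-xbar)(yi-ybar)) = 92.2
Sxx = sum((xi-xbar)^2) = 68.8
b = Sxy / Sxx = 461/344 ≈ 1.340116

1.3401


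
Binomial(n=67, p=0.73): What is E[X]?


E[X] = n*p = 67 * 0.73 = 48.91

48.91


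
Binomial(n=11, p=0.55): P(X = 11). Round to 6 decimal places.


P = C(n,k) * p^k * (1-p)^(n-k)
C(11,11) = 1
p^k = 0.55^11 ≈ 0.001393123
(1-p)^(n-k) = 0.45^0 = 1
P = 1 * 0.001393123 * 1 ≈ 0.001393

0.001393


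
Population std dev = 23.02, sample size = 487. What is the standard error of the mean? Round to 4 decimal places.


SE = sigma / sqrt(n)
sqrt(487) ≈ 22.068076
SE = 23.02 / 22.068076 ≈ 1.043136

1.0431


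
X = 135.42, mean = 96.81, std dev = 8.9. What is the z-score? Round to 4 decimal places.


z = (X - mu) / sigma
X - mu = 135.42 - 96.81 = 38.61
z = 38.61 / 8.9 = 3861/890 ≈ 4.338202

4.3382


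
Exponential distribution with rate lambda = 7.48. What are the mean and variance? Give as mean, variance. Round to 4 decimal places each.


mean = 1/lam, var = 1/lam^2
mean = 1 / 7.48 = 25/187 ≈ 0.133690
lam^2 = 7.48^2 = 55.9504
var = 1 / 55.9504 ≈ 0.017873

0.1337, 0.0179


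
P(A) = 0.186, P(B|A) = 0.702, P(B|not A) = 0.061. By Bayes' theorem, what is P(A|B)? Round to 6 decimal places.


P(A|B) = P(B|A)*P(A) / P(B), P(B) = P(B|A)*P(A) + P(B|not A)*P(not A)
P(B|A)*P(A) = 0.702 * 0.186 = 0.130572
P(B|not A)*P(not A) = 0.061 * 0.814 = 0.049654
P(B) = 0.130572 + 0.049654 = 0.180226
P(A|B) = 0.130572 / 0.180226 ≈ 0.72449036

0.724490


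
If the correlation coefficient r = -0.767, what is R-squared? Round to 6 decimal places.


R^2 = r^2 = (-0.767)^2 = 0.588289

0.588289


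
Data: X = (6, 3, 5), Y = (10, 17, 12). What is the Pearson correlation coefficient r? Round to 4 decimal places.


r = sum((xi-xbar)(yi-ybar)) / sqrt(sum((xi-xbar)^2) * sum((yi-ybar)^2))
n = 3, xbar = 14/3 ≈ 4.666667, ybar = 39/3 = 13
Sxy = sum((xi-xbar)(yi-ybar)) = -11
Sxx = sum((xi-xbar)^2) = 14/3 ≈ 4.666667
Syy = sum((yi-ybar)^2) = 26
sqrt(Sxx*Syy) ≈ 11.015141
r = Sxy / sqrt(Sxx*Syy) = -11 / 11.015141 ≈ -0.998625

-0.9986


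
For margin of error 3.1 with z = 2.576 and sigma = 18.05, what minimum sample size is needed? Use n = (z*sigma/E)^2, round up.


z*sigma/E = 2.576 * 18.05 / 3.1 = 58121/3875 ≈ 14.998968
(z*sigma/E)^2 ≈ 224.969033
round up: n = 225

225


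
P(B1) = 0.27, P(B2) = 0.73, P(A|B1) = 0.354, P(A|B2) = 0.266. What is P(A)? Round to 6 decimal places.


P(A) = P(A|B1)*P(B1) + P(A|B2)*P(B2)
P(A|B1)*P(B1) = 0.354 * 0.27 = 0.09558
P(A|B2)*P(B2) = 0.266 * 0.73 = 0.19418
P(A) = 0.09558 + 0.19418 = 0.28976

0.289760


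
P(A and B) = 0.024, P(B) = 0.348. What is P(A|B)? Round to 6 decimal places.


P(A|B) = P(A and B) / P(B) = 0.024 / 0.348 = 2/29 ≈ 0.06896552

0.068966


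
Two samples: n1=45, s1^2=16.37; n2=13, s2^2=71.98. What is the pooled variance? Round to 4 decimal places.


sp^2 = ((n1-1)*s1^2 + (n2-1)*s2^2)/(n1+n2-2)
(n1-1)*s1^2 = 44 * 16.37 = 720.28
(n2-1)*s2^2 = 12 * 71.98 = 863.76
numerator = 720.28 + 863.76 = 1584.04
n1+n2-2 = 56
sp^2 = 1584.04 / 56 = 39601/1400 ≈ 28.286429

28.2864


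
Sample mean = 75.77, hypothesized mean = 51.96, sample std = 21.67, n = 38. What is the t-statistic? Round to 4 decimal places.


t = (xbar - mu0) / (s/sqrt(n))
xbar - mu0 = 75.77 - 51.96 = 23.81
sqrt(38) ≈ 6.16441400
s/sqrt(n) = 21.67 / 6.16441400 ≈ 3.51533820
t = 23.81 / 3.51533820 ≈ 6.773175

6.7732


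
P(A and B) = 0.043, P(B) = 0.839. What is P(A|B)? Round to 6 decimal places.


P(A|B) = P(A and B) / P(B) = 0.043 / 0.839 = 43/839 ≈ 0.05125149

0.051251


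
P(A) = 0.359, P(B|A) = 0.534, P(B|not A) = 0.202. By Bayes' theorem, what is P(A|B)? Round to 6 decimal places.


P(A|B) = P(B|A)*P(A) / P(B), P(B) = P(B|A)*P(A) + P(B|not A)*P(not A)
P(B|A)*P(A) = 0.534 * 0.359 = 0.191706
P(B|not A)*P(not A) = 0.202 * 0.641 = 0.129482
P(B) = 0.191706 + 0.129482 = 0.321188
P(A|B) = 0.191706 / 0.321188 ≈ 0.59686539

0.596865


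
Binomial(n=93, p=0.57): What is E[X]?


E[X] = n*p = 93 * 0.57 = 53.01

53.01


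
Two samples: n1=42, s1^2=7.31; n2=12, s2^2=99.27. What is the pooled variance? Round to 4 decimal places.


sp^2 = ((n1-1)*s1^2 + (n2-1)*s2^2)/(n1+n2-2)
(n1-1)*s1^2 = 41 * 7.31 = 299.71
(n2-1)*s2^2 = 11 * 99.27 = 1091.97
numerator = 299.71 + 1091.97 = 1391.68
n1+n2-2 = 52
sp^2 = 1391.68 / 52 = 8698/325 ≈ 26.763077

26.7631


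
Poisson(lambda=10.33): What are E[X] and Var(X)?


E[X] = Var(X) = lambda = 10.33

10.33, 10.33


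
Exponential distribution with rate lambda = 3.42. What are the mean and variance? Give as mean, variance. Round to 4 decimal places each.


mean = 1/lam, var = 1/lam^2
mean = 1 / 3.42 = 50/171 ≈ 0.292398
lam^2 = 3.42^2 = 11.6964
var = 1 / 11.6964 ≈ 0.085496

0.2924, 0.0855


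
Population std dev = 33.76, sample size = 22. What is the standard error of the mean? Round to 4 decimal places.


SE = sigma / sqrt(n)
sqrt(22) ≈ 4.690416
SE = 33.76 / 4.690416 ≈ 7.197656

7.1977


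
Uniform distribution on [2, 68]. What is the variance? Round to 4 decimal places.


Var = (b-a)^2 / 12
(b-a)^2 = (68 - 2)^2 = 4356
Var = 4356/12 = 363

363.0000


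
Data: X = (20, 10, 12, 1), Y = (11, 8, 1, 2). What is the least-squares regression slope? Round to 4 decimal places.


b = sum((xi-xbar)(yi-ybar)) / sum((xi-xbar)^2)
n = 4, xbar = 43/4 = 10.75, ybar = 22/4 = 5.5
Sxy = sum((xi-xbar)(yi-ybar)) = 77.5
Sxx = sum((xi-xbar)^2) = 182.75
b = Sxy / Sxx = 310/731 ≈ 0.424077

0.4241


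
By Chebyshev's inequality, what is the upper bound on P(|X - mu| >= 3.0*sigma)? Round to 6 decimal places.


P <= 1/k^2
k^2 = 3.0^2 = 9
1/k^2 = 1 / 9 = 1/9 ≈ 0.11111111

0.111111


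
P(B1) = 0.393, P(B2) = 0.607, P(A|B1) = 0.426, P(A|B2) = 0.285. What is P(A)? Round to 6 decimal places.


P(A) = P(A|B1)*P(B1) + P(A|B2)*P(B2)
P(A|B1)*P(B1) = 0.426 * 0.393 = 0.167418
P(A|B2)*P(B2) = 0.285 * 0.607 = 0.172995
P(A) = 0.167418 + 0.172995 = 0.340413

0.340413


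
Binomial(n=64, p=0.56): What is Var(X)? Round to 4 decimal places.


Var = n*p*(1-p) = 64 * 0.56 * 0.44 = 15.7696

15.7696


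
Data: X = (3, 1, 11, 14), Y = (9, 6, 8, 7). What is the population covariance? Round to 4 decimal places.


Cov = (1/n)*sum((xi-xbar)(yi-ybar))
n = 4, xbar = 29/4 = 7.25, ybar = 30/4 = 7.5
sum((xi-xbar)(yi-ybar)) = 1.5
Cov = 1.5 / 4 = 0.375

0.3750


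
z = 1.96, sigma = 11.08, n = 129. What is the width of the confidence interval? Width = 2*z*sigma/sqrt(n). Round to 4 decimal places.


width = 2*z*sigma/sqrt(n)
2*z*sigma = 2 * 1.96 * 11.08 = 43.4336
sqrt(129) ≈ 11.357817
width = 43.4336 / 11.357817 ≈ 3.824115

3.8241


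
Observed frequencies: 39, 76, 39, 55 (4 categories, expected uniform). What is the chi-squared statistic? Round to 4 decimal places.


chi2 = sum((O-E)^2/E), E = total/4
total = 209, E = 209/4 = 52.25
(39 - 52.25)^2 / 52.25 = 175.5625 / 52.25 = 2809/836 ≈ 3.360048
(76 - 52.25)^2 / 52.25 = 564.0625 / 52.25 = 475/44 ≈ 10.795455
(39 - 52.25)^2 / 52.25 = 175.5625 / 52.25 = 2809/836 ≈ 3.360048
(55 - 52.25)^2 / 52.25 = 7.5625 / 52.25 = 11/76 ≈ 0.144737
chi2 = 3691/209 ≈ 17.660287

17.6603


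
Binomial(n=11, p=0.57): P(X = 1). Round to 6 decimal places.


P = C(n,k) * p^k * (1-p)^(n-k)
C(11,1) = 11
p^k = 0.57^1 = 0.57
(1-p)^(n-k) = 0.43^10 ≈ 0.0002161148
P = 11 * 0.57 * 0.0002161148 ≈ 0.001355

0.001355


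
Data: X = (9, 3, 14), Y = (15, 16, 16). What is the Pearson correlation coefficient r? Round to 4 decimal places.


r = sum((xi-xbar)(yi-ybar)) / sqrt(sum((xi-xbar)^2) * sum((yi-ybar)^2))
n = 3, xbar = 26/3 ≈ 8.666667, ybar = 47/3 ≈ 15.666667
Sxy = sum((xi-xbar)(yi-ybar)) = -1/3 ≈ -0.333333
Sxx = sum((xi-xbar)^2) = 182/3 ≈ 60.666667
Syy = sum((yi-ybar)^2) = 2/3 ≈ 0.666667
sqrt(Sxx*Syy) ≈ 6.359595
r = Sxy / sqrt(Sxx*Syy) = -0.333333 / 6.359595 ≈ -0.052414

-0.0524


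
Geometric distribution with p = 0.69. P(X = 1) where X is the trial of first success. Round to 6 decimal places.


P = (1-p)^(k-1) * p
(1-p)^(k-1) = 0.31^0 = 1
P = 1 * 0.69 = 0.69

0.690000


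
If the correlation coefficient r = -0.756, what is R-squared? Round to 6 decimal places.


R^2 = r^2 = (-0.756)^2 = 0.571536

0.571536


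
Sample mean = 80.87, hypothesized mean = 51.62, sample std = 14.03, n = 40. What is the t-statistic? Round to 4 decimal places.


t = (xbar - mu0) / (s/sqrt(n))
xbar - mu0 = 80.87 - 51.62 = 29.25
sqrt(40) ≈ 6.32455532
s/sqrt(n) = 14.03 / 6.32455532 ≈ 2.21833778
t = 29.25 / 2.21833778 ≈ 13.185548

13.1855


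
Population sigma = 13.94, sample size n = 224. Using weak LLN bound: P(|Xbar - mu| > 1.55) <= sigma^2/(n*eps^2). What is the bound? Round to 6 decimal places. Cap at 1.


bound = min(1, sigma^2/(n*eps^2))
sigma^2 = 13.94^2 = 194.3236
n*eps^2 = 224 * 1.55^2 = 224 * 2.4025 = 538.16
sigma^2/(n*eps^2) = 194.3236 / 538.16 ≈ 0.36108890

0.361089


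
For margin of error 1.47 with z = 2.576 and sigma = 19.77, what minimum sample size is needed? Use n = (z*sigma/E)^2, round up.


z*sigma/E = 2.576 * 19.77 / 1.47 = 30314/875 ≈ 34.644571
(z*sigma/E)^2 ≈ 1200.246329
round up: n = 1201

1201


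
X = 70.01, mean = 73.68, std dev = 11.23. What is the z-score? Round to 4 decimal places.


z = (X - mu) / sigma
X - mu = 70.01 - 73.68 = -3.67
z = -3.67 / 11.23 = -367/1123 ≈ -0.326803

-0.3268


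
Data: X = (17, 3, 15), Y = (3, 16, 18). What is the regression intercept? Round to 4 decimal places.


a = ybar - b*xbar, where b = sum((xi-xbar)(yi-ybar)) / sum((xi-xbar)^2)
n = 3, xbar = 35/3 ≈ 11.666667, ybar = 37/3 ≈ 12.333333
Sxy = sum((xi-xbar)(yi-ybar)) = -188/3 ≈ -62.666667
Sxx = sum((xi-xbar)^2) = 344/3 ≈ 114.666667
b = Sxy / Sxx = -47/86 ≈ -0.546512
a = 12.333333 - (-0.546512) * 11.666667 = 1609/86 ≈ 18.709302

18.7093


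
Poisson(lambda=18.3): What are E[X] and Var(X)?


E[X] = Var(X) = lambda = 18.3

18.3, 18.3


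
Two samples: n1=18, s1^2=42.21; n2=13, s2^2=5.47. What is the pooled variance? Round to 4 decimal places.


sp^2 = ((n1-1)*s1^2 + (n2-1)*s2^2)/(n1+n2-2)
(n1-1)*s1^2 = 17 * 42.21 = 717.57
(n2-1)*s2^2 = 12 * 5.47 = 65.64
numerator = 717.57 + 65.64 = 783.21
n1+n2-2 = 29
sp^2 = 783.21 / 29 = 78321/2900 ≈ 27.007241

27.0072


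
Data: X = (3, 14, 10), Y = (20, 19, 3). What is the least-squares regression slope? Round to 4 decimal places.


b = sum((xi-xbar)(yi-ybar)) / sum((xi-xbar)^2)
n = 3, xbar = 27/3 = 9, ybar = 42/3 = 14
Sxy = sum((xi-xbar)(yi-ybar)) = -22
Sxx = sum((xi-xbar)^2) = 62
b = Sxy / Sxx = -11/31 ≈ -0.354839

-0.3548


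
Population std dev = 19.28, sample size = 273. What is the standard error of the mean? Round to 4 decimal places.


SE = sigma / sqrt(n)
sqrt(273) ≈ 16.522712
SE = 19.28 / 16.522712 ≈ 1.166879

1.1669


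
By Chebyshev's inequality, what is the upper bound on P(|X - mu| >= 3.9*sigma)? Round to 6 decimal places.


P <= 1/k^2
k^2 = 3.9^2 = 15.21
1/k^2 = 1 / 15.21 = 100/1521 ≈ 0.06574622

0.065746


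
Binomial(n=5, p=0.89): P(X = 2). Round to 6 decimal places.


P = C(n,k) * p^k * (1-p)^(n-k)
C(5,2) = 10
p^k = 0.89^2 = 0.7921
(1-p)^(n-k) = 0.11^3 = 0.001331
P = 10 * 0.7921 * 0.001331 ≈ 0.010543

0.010543


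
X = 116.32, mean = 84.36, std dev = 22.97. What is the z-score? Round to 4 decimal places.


z = (X - mu) / sigma
X - mu = 116.32 - 84.36 = 31.96
z = 31.96 / 22.97 = 3196/2297 ≈ 1.391380

1.3914


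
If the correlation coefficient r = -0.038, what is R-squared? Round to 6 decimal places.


R^2 = r^2 = (-0.038)^2 = 0.001444

0.001444


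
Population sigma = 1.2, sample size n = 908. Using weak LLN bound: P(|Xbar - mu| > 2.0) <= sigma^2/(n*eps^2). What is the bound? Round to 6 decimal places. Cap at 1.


bound = min(1, sigma^2/(n*eps^2))
sigma^2 = 1.2^2 = 1.44
n*eps^2 = 908 * 2.0^2 = 908 * 4 = 3632
sigma^2/(n*eps^2) = 1.44 / 3632 ≈ 0.00039648

0.000396


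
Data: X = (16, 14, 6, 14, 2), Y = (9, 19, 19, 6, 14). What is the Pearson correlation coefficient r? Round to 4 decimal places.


r = sum((xi-xbar)(yi-ybar)) / sqrt(sum((xi-xbar)^2) * sum((yi-ybar)^2))
n = 5, xbar = 52/5 = 10.4, ybar = 67/5 = 13.4
Sxy = sum((xi-xbar)(yi-ybar)) = -60.8
Sxx = sum((xi-xbar)^2) = 147.2
Syy = sum((yi-ybar)^2) = 137.2
sqrt(Sxx*Syy) ≈ 142.112068
r = Sxy / sqrt(Sxx*Syy) = -60.8 / 142.112068 ≈ -0.427831

-0.4278


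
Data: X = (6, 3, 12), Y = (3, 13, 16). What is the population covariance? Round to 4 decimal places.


Cov = (1/n)*sum((xi-xbar)(yi-ybar))
n = 3, xbar = 21/3 = 7, ybar = 32/3 ≈ 10.666667
sum((xi-xbar)(yi-ybar)) = 25
Cov = 25 / 3 = 25/3 ≈ 8.333333

8.3333


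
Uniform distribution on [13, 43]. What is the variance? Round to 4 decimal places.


Var = (b-a)^2 / 12
(b-a)^2 = (43 - 13)^2 = 900
Var = 900/12 = 75

75.0000


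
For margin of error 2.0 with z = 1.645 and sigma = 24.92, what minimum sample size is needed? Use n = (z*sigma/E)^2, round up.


z*sigma/E = 1.645 * 24.92 / 2.0 = 20.4967
(z*sigma/E)^2 ≈ 420.114711
round up: n = 421

421


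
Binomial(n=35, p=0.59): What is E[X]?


E[X] = n*p = 35 * 0.59 = 20.65

20.65


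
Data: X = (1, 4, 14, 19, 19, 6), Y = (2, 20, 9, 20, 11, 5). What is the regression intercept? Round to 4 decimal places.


a = ybar - b*xbar, where b = sum((xi-xbar)(yi-ybar)) / sum((xi-xbar)^2)
n = 6, xbar = 63/6 = 10.5, ybar = 67/6 ≈ 11.166667
Sxy = sum((xi-xbar)(yi-ybar)) = 123.5
Sxx = sum((xi-xbar)^2) = 309.5
b = Sxy / Sxx = 247/619 ≈ 0.399031
a = 11.166667 - 0.399031 * 10.5 = 12956/1857 ≈ 6.976844

6.9768


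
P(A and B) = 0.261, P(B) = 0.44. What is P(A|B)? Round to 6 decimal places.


P(A|B) = P(A and B) / P(B) = 0.261 / 0.44 = 261/440 ≈ 0.59318182

0.593182


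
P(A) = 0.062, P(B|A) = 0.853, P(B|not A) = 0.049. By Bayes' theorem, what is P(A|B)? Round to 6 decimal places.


P(A|B) = P(B|A)*P(A) / P(B), P(B) = P(B|A)*P(A) + P(B|not A)*P(not A)
P(B|A)*P(A) = 0.853 * 0.062 = 0.052886
P(B|not A)*P(not A) = 0.049 * 0.938 = 0.045962
P(B) = 0.052886 + 0.045962 = 0.098848
P(A|B) = 0.052886 / 0.098848 ≈ 0.53502347

0.535023


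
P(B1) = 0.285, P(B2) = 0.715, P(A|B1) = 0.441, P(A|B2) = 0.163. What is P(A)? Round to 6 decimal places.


P(A) = P(A|B1)*P(B1) + P(A|B2)*P(B2)
P(A|B1)*P(B1) = 0.441 * 0.285 = 0.125685
P(A|B2)*P(B2) = 0.163 * 0.715 = 0.116545
P(A) = 0.125685 + 0.116545 = 0.24223

0.242230


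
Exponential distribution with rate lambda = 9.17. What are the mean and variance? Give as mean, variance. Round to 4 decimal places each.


mean = 1/lam, var = 1/lam^2
mean = 1 / 9.17 = 100/917 ≈ 0.109051
lam^2 = 9.17^2 = 84.0889
var = 1 / 84.0889 ≈ 0.011892

0.1091, 0.0119


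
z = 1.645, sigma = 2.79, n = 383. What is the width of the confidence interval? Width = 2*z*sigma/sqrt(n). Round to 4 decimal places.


width = 2*z*sigma/sqrt(n)
2*z*sigma = 2 * 1.645 * 2.79 = 9.1791
sqrt(383) ≈ 19.570386
width = 9.1791 / 19.570386 ≈ 0.469030

0.4690


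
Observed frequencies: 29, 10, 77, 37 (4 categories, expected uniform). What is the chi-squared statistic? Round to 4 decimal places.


chi2 = sum((O-E)^2/E), E = total/4
total = 153, E = 153/4 = 38.25
(29 - 38.25)^2 / 38.25 = 85.5625 / 38.25 = 1369/612 ≈ 2.236928
(10 - 38.25)^2 / 38.25 = 798.0625 / 38.25 = 12769/612 ≈ 20.864379
(77 - 38.25)^2 / 38.25 = 1501.5625 / 38.25 = 24025/612 ≈ 39.256536
(37 - 38.25)^2 / 38.25 = 1.5625 / 38.25 = 25/612 ≈ 0.040850
chi2 = 9547/153 ≈ 62.398693

62.3987


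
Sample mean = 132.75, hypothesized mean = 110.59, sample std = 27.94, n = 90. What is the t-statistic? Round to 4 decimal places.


t = (xbar - mu0) / (s/sqrt(n))
xbar - mu0 = 132.75 - 110.59 = 22.16
sqrt(90) ≈ 9.48683298
s/sqrt(n) = 27.94 / 9.48683298 ≈ 2.94513459
t = 22.16 / 2.94513459 ≈ 7.524274

7.5243


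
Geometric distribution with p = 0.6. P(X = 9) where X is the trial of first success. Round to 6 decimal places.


P = (1-p)^(k-1) * p
(1-p)^(k-1) = 0.4^8 = 0.00065536
P = 0.00065536 * 0.6 = 0.000393216

0.000393


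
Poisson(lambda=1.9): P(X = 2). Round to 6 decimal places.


P = e^(-lam) * lam^k / k!
e^(-1.9) ≈ 0.1495686
lam^k = 1.9^2 = 3.61
k! = 2! = 2
P = 0.1495686 * 3.61 / 2 ≈ 0.269971

0.269971


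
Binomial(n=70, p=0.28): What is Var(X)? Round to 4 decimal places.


Var = n*p*(1-p) = 70 * 0.28 * 0.72 = 14.112

14.1120


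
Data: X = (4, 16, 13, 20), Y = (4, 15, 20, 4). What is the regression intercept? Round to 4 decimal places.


a = ybar - b*xbar, where b = sum((xi-xbar)(yi-ybar)) / sum((xi-xbar)^2)
n = 4, xbar = 53/4 = 13.25, ybar = 43/4 = 10.75
Sxy = sum((xi-xbar)(yi-ybar)) = 26.25
Sxx = sum((xi-xbar)^2) = 138.75
b = Sxy / Sxx = 7/37 ≈ 0.189189
a = 10.75 - 0.189189 * 13.25 = 305/37 ≈ 8.243243

8.2432


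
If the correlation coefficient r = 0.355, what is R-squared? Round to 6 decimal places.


R^2 = r^2 = (0.355)^2 = 0.126025

0.126025


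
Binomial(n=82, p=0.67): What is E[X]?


E[X] = n*p = 82 * 0.67 = 54.94

54.94


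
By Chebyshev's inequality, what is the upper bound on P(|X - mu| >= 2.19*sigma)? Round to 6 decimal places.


P <= 1/k^2
k^2 = 2.19^2 = 4.7961
1/k^2 = 1 / 4.7961 ≈ 0.20850274

0.208503


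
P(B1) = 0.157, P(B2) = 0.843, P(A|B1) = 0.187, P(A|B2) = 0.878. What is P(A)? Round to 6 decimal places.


P(A) = P(A|B1)*P(B1) + P(A|B2)*P(B2)
P(A|B1)*P(B1) = 0.187 * 0.157 = 0.029359
P(A|B2)*P(B2) = 0.878 * 0.843 = 0.740154
P(A) = 0.029359 + 0.740154 = 0.769513

0.769513


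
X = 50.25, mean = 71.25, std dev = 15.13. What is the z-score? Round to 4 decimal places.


z = (X - mu) / sigma
X - mu = 50.25 - 71.25 = -21
z = -21 / 15.13 = -2100/1513 ≈ -1.387971

-1.3880


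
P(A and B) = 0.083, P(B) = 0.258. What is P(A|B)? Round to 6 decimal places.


P(A|B) = P(A and B) / P(B) = 0.083 / 0.258 = 83/258 ≈ 0.32170543

0.321705


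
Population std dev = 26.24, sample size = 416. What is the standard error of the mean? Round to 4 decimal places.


SE = sigma / sqrt(n)
sqrt(416) ≈ 20.396078
SE = 26.24 / 20.396078 ≈ 1.286522

1.2865


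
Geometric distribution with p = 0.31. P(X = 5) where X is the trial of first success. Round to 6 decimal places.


P = (1-p)^(k-1) * p
(1-p)^(k-1) = 0.69^4 ≈ 0.2266712
P = 0.2266712 * 0.31 ≈ 0.07026808

0.070268


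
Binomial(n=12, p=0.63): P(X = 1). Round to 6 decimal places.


P = C(n,k) * p^k * (1-p)^(n-k)
C(12,1) = 12
p^k = 0.63^1 = 0.63
(1-p)^(n-k) = 0.37^11 ≈ 0.00001779176
P = 12 * 0.63 * 0.00001779176 ≈ 0.000135

0.000135


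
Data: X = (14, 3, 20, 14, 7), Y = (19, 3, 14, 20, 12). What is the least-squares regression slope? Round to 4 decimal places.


b = sum((xi-xbar)(yi-ybar)) / sum((xi-xbar)^2)
n = 5, xbar = 58/5 = 11.6, ybar = 68/5 = 13.6
Sxy = sum((xi-xbar)(yi-ybar)) = 130.2
Sxx = sum((xi-xbar)^2) = 177.2
b = Sxy / Sxx = 651/886 ≈ 0.734763

0.7348


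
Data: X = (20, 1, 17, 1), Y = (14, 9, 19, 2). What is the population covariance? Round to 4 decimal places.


Cov = (1/n)*sum((xi-xbar)(yi-ybar))
n = 4, xbar = 39/4 = 9.75, ybar = 44/4 = 11
sum((xi-xbar)(yi-ybar)) = 185
Cov = 185 / 4 = 46.25

46.2500


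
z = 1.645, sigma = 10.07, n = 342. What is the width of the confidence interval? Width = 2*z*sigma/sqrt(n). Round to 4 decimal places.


width = 2*z*sigma/sqrt(n)
2*z*sigma = 2 * 1.645 * 10.07 = 33.1303
sqrt(342) ≈ 18.493242
width = 33.1303 / 18.493242 ≈ 1.791481

1.7915


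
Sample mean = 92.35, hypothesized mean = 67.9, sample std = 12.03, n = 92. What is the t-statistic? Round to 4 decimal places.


t = (xbar - mu0) / (s/sqrt(n))
xbar - mu0 = 92.35 - 67.9 = 24.45
sqrt(92) ≈ 9.59166305
s/sqrt(n) = 12.03 / 9.59166305 ≈ 1.25421420
t = 24.45 / 1.25421420 ≈ 19.494278

19.4943


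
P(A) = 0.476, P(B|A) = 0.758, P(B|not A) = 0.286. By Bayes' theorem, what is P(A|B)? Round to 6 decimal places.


P(A|B) = P(B|A)*P(A) / P(B), P(B) = P(B|A)*P(A) + P(B|not A)*P(not A)
P(B|A)*P(A) = 0.758 * 0.476 = 0.360808
P(B|not A)*P(not A) = 0.286 * 0.524 = 0.149864
P(B) = 0.360808 + 0.149864 = 0.510672
P(A|B) = 0.360808 / 0.510672 ≈ 0.70653570

0.706536


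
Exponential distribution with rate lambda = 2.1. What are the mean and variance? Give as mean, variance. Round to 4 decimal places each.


mean = 1/lam, var = 1/lam^2
mean = 1 / 2.1 = 10/21 ≈ 0.476190
lam^2 = 2.1^2 = 4.41
var = 1 / 4.41 = 100/441 ≈ 0.226757

0.4762, 0.2268


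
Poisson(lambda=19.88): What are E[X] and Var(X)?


E[X] = Var(X) = lambda = 19.88

19.88, 19.88


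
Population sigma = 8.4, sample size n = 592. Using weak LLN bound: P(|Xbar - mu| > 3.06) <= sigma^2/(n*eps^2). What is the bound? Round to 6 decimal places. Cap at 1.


bound = min(1, sigma^2/(n*eps^2))
sigma^2 = 8.4^2 = 70.56
n*eps^2 = 592 * 3.06^2 = 592 * 9.3636 = 5543.2512
sigma^2/(n*eps^2) = 70.56 / 5543.2512 ≈ 0.01272899

0.012729


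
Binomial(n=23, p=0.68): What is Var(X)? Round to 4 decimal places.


Var = n*p*(1-p) = 23 * 0.68 * 0.32 = 5.0048

5.0048


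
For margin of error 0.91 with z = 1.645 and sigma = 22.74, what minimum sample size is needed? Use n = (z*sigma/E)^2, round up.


z*sigma/E = 1.645 * 22.74 / 0.91 = 53439/1300 ≈ 41.106923
(z*sigma/E)^2 ≈ 1689.779125
round up: n = 1690

1690


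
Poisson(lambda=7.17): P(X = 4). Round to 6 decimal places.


P = e^(-lam) * lam^k / k!
e^(-7.17) ≈ 0.0007693227
lam^k = 7.17^4 ≈ 2642.874999
k! = 4! = 24
P = 0.0007693227 * 2642.874999 / 24 ≈ 0.084718

0.084718


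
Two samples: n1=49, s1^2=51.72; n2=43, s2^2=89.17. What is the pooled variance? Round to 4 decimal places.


sp^2 = ((n1-1)*s1^2 + (n2-1)*s2^2)/(n1+n2-2)
(n1-1)*s1^2 = 48 * 51.72 = 2482.56
(n2-1)*s2^2 = 42 * 89.17 = 3745.14
numerator = 2482.56 + 3745.14 = 6227.7
n1+n2-2 = 90
sp^2 = 6227.7 / 90 = 20759/300 ≈ 69.196667

69.1967


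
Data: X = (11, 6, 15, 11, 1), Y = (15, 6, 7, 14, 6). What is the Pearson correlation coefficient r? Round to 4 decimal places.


r = sum((xi-xbar)(yi-ybar)) / sqrt(sum((xi-xbar)^2) * sum((yi-ybar)^2))
n = 5, xbar = 44/5 = 8.8, ybar = 48/5 = 9.6
Sxy = sum((xi-xbar)(yi-ybar)) = 43.6
Sxx = sum((xi-xbar)^2) = 116.8
Syy = sum((yi-ybar)^2) = 81.2
sqrt(Sxx*Syy) ≈ 97.386652
r = Sxy / sqrt(Sxx*Syy) = 43.6 / 97.386652 ≈ 0.447700

0.4477


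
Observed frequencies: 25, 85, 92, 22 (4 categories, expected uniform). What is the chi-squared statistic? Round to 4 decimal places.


chi2 = sum((O-E)^2/E), E = total/4
total = 224, E = 224/4 = 56
(25 - 56)^2 / 56 = 961 / 56 = 961/56 ≈ 17.160714
(85 - 56)^2 / 56 = 841 / 56 = 841/56 ≈ 15.017857
(92 - 56)^2 / 56 = 1296 / 56 = 162/7 ≈ 23.142857
(22 - 56)^2 / 56 = 1156 / 56 = 289/14 ≈ 20.642857
chi2 = 2127/28 ≈ 75.964286

75.9643


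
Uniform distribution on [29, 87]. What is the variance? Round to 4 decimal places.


Var = (b-a)^2 / 12
(b-a)^2 = (87 - 29)^2 = 3364
Var = 3364/12 ≈ 280.333333

280.3333


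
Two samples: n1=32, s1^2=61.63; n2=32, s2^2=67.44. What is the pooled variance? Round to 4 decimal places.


sp^2 = ((n1-1)*s1^2 + (n2-1)*s2^2)/(n1+n2-2)
(n1-1)*s1^2 = 31 * 61.63 = 1910.53
(n2-1)*s2^2 = 31 * 67.44 = 2090.64
numerator = 1910.53 + 2090.64 = 4001.17
n1+n2-2 = 62
sp^2 = 4001.17 / 62 = 64.535

64.5350


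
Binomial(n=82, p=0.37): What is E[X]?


E[X] = n*p = 82 * 0.37 = 30.34

30.34


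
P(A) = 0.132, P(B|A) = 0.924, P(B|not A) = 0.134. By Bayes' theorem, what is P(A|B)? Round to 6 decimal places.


P(A|B) = P(B|A)*P(A) / P(B), P(B) = P(B|A)*P(A) + P(B|not A)*P(not A)
P(B|A)*P(A) = 0.924 * 0.132 = 0.121968
P(B|not A)*P(not A) = 0.134 * 0.868 = 0.116312
P(B) = 0.121968 + 0.116312 = 0.23828
P(A|B) = 0.121968 / 0.23828 = 2178/4255 ≈ 0.51186839

0.511868


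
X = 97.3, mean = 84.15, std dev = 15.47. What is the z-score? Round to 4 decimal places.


z = (X - mu) / sigma
X - mu = 97.3 - 84.15 = 13.15
z = 13.15 / 15.47 = 1315/1547 ≈ 0.850032

0.8500


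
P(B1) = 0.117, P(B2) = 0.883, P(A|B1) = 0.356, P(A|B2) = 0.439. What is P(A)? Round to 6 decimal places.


P(A) = P(A|B1)*P(B1) + P(A|B2)*P(B2)
P(A|B1)*P(B1) = 0.356 * 0.117 = 0.041652
P(A|B2)*P(B2) = 0.439 * 0.883 = 0.387637
P(A) = 0.041652 + 0.387637 = 0.429289

0.429289


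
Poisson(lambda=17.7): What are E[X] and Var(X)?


E[X] = Var(X) = lambda = 17.7

17.7, 17.7


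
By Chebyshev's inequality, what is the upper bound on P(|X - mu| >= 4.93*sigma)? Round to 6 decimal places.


P <= 1/k^2
k^2 = 4.93^2 = 24.3049
1/k^2 = 1 / 24.3049 ≈ 0.04114397

0.041144


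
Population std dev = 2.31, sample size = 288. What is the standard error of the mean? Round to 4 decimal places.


SE = sigma / sqrt(n)
sqrt(288) ≈ 16.970563
SE = 2.31 / 16.970563 ≈ 0.136118

0.1361


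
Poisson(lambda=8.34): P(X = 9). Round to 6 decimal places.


P = e^(-lam) * lam^k / k!
e^(-8.34) ≈ 0.0002387723
lam^k = 8.34^9 ≈ 195206581.355588
k! = 9! = 362880
P = 0.0002387723 * 195206581.355588 / 362880 ≈ 0.128444

0.128444


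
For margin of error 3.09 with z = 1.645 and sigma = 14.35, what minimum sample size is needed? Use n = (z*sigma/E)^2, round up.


z*sigma/E = 1.645 * 14.35 / 3.09 ≈ 7.639401
(z*sigma/E)^2 ≈ 58.360452
round up: n = 59

59


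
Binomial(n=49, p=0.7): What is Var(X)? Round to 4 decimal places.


Var = n*p*(1-p) = 49 * 0.7 * 0.3 = 10.29

10.2900


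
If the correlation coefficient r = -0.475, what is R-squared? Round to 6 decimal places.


R^2 = r^2 = (-0.475)^2 = 0.225625

0.225625


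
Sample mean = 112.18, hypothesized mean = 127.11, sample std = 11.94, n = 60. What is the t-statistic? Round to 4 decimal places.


t = (xbar - mu0) / (s/sqrt(n))
xbar - mu0 = 112.18 - 127.11 = -14.93
sqrt(60) ≈ 7.74596669
s/sqrt(n) = 11.94 / 7.74596669 ≈ 1.54144737
t = -14.93 / 1.54144737 ≈ -9.685702

-9.6857


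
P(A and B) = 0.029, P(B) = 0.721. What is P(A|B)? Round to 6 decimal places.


P(A|B) = P(A and B) / P(B) = 0.029 / 0.721 = 29/721 ≈ 0.04022191

0.040222


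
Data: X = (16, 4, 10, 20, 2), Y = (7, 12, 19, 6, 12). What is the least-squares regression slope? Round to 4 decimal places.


b = sum((xi-xbar)(yi-ybar)) / sum((xi-xbar)^2)
n = 5, xbar = 52/5 = 10.4, ybar = 56/5 = 11.2
Sxy = sum((xi-xbar)(yi-ybar)) = -88.4
Sxx = sum((xi-xbar)^2) = 235.2
b = Sxy / Sxx = -221/588 ≈ -0.375850

-0.3759


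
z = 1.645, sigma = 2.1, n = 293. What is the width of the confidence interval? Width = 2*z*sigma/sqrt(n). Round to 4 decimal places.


width = 2*z*sigma/sqrt(n)
2*z*sigma = 2 * 1.645 * 2.1 = 6.909
sqrt(293) ≈ 17.117243
width = 6.909 / 17.117243 ≈ 0.403628

0.4036


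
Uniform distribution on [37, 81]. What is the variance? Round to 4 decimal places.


Var = (b-a)^2 / 12
(b-a)^2 = (81 - 37)^2 = 1936
Var = 1936/12 ≈ 161.333333

161.3333


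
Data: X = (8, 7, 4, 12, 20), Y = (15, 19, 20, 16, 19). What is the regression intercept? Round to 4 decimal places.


a = ybar - b*xbar, where b = sum((xi-xbar)(yi-ybar)) / sum((xi-xbar)^2)
n = 5, xbar = 51/5 = 10.2, ybar = 89/5 = 17.8
Sxy = sum((xi-xbar)(yi-ybar)) = -2.8
Sxx = sum((xi-xbar)^2) = 152.8
b = Sxy / Sxx = -7/382 ≈ -0.018325
a = 17.8 - (-0.018325) * 10.2 = 6871/382 ≈ 17.986911

17.9869


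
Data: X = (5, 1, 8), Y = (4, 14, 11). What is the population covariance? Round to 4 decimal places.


Cov = (1/n)*sum((xi-xbar)(yi-ybar))
n = 3, xbar = 14/3 ≈ 4.666667, ybar = 29/3 ≈ 9.666667
sum((xi-xbar)(yi-ybar)) = -40/3 ≈ -13.333333
Cov = -13.333333 / 3 = -40/9 ≈ -4.444444

-4.4444


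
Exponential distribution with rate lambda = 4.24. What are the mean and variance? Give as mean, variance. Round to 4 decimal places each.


mean = 1/lam, var = 1/lam^2
mean = 1 / 4.24 = 25/106 ≈ 0.235849
lam^2 = 4.24^2 = 17.9776
var = 1 / 17.9776 ≈ 0.055625

0.2358, 0.0556


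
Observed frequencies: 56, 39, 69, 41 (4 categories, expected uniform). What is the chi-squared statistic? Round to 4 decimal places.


chi2 = sum((O-E)^2/E), E = total/4
total = 205, E = 205/4 = 51.25
(56 - 51.25)^2 / 51.25 = 22.5625 / 51.25 = 361/820 ≈ 0.440244
(39 - 51.25)^2 / 51.25 = 150.0625 / 51.25 = 2401/820 ≈ 2.928049
(69 - 51.25)^2 / 51.25 = 315.0625 / 51.25 = 5041/820 ≈ 6.147561
(41 - 51.25)^2 / 51.25 = 105.0625 / 51.25 = 2.05
chi2 = 2371/205 ≈ 11.565854

11.5659


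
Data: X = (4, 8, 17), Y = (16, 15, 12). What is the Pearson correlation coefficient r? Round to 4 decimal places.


r = sum((xi-xbar)(yi-ybar)) / sqrt(sum((xi-xbar)^2) * sum((yi-ybar)^2))
n = 3, xbar = 29/3 ≈ 9.666667, ybar = 43/3 ≈ 14.333333
Sxy = sum((xi-xbar)(yi-ybar)) = -83/3 ≈ -27.666667
Sxx = sum((xi-xbar)^2) = 266/3 ≈ 88.666667
Syy = sum((yi-ybar)^2) = 26/3 ≈ 8.666667
sqrt(Sxx*Syy) ≈ 27.720831
r = Sxy / sqrt(Sxx*Syy) = -27.666667 / 27.720831 ≈ -0.998046

-0.9980


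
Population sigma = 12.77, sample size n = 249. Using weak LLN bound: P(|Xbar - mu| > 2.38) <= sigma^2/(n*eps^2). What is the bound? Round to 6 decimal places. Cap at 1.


bound = min(1, sigma^2/(n*eps^2))
sigma^2 = 12.77^2 = 163.0729
n*eps^2 = 249 * 2.38^2 = 249 * 5.6644 = 1410.4356
sigma^2/(n*eps^2) = 163.0729 / 1410.4356 ≈ 0.11561882

0.115619


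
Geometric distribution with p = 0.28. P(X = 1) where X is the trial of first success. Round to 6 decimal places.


P = (1-p)^(k-1) * p
(1-p)^(k-1) = 0.72^0 = 1
P = 1 * 0.28 = 0.28

0.280000


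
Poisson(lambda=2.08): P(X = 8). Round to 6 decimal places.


P = e^(-lam) * lam^k / k!
e^(-2.08) ≈ 0.1249302
lam^k = 2.08^8 ≈ 350.353677
k! = 8! = 40320
P = 0.1249302 * 350.353677 / 40320 ≈ 0.001086

0.001086


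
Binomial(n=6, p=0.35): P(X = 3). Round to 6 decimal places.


P = C(n,k) * p^k * (1-p)^(n-k)
C(6,3) = 20
p^k = 0.35^3 = 0.042875
(1-p)^(n-k) = 0.65^3 = 0.274625
P = 20 * 0.042875 * 0.274625 ≈ 0.235491

0.235491


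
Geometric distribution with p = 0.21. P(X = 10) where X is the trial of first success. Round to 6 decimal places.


P = (1-p)^(k-1) * p
(1-p)^(k-1) = 0.79^9 ≈ 0.1198516
P = 0.1198516 * 0.21 ≈ 0.02516884

0.025169


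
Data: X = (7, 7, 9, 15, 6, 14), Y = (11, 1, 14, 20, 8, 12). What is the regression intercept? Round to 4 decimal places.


a = ybar - b*xbar, where b = sum((xi-xbar)(yi-ybar)) / sum((xi-xbar)^2)
n = 6, xbar = 58/6 = 29/3 ≈ 9.666667, ybar = 66/6 = 11
Sxy = sum((xi-xbar)(yi-ybar)) = 88
Sxx = sum((xi-xbar)^2) = 226/3 ≈ 75.333333
b = Sxy / Sxx = 132/113 ≈ 1.168142
a = 11 - 1.168142 * 9.666667 = -33/113 ≈ -0.292035

-0.2920


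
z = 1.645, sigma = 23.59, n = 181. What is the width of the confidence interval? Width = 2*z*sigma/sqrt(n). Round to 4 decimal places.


width = 2*z*sigma/sqrt(n)
2*z*sigma = 2 * 1.645 * 23.59 = 77.6111
sqrt(181) ≈ 13.453624
width = 77.6111 / 13.453624 ≈ 5.768788

5.7688
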